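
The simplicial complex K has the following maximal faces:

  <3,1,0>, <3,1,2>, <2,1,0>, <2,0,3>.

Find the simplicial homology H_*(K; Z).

We work with the vertex ordering 0 < 1 < 2 < 3. The simplices of K, each written with vertices in increasing order, are:

  0-simplices (4): [0], [1], [2], [3]
  1-simplices (6): [0,1], [0,2], [0,3], [1,2], [1,3], [2,3]
  2-simplices (4): [0,1,2], [0,1,3], [0,2,3], [1,2,3]

so the chain groups are C_0 ≅ Z^4, C_1 ≅ Z^6, C_2 ≅ Z^4.

The boundary map ∂_1: C_1 → C_0 is given by ∂[p,q] = [q] − [p]. For instance
  ∂[1,2] = [2] − [1].
This gives a 4×6 integer matrix of rank 3; reducing to Smith normal form yields diagonal entries (1,1,1).

The boundary map ∂_2: C_2 → C_1 maps a triangle to the signed sum of its edges. For instance
  ∂[1,2,3] = [2,3] − [1,3] + [1,2],
  ∂[0,1,3] = [1,3] − [0,3] + [0,1].
The 6×4 boundary matrix has rank 3 and Smith normal form diag(1,1,1).

Computing H_k = (kernel of ∂_k) / (image of ∂_{k+1}):

  H_0: rank C_0 − rank ∂_1 = 4 − 3 = 1, and the invariant factors of ∂_1 are all 1, so H_0 ≅ Z.
  H_1: rank ker ∂_1 − rank ∂_2 = (6 − 3) − 3 = 0, and the invariant factors of ∂_2 are all 1, so H_1 ≅ 0.
  H_2: rank ker ∂_2 − rank ∂_3 = (4 − 3) − 0 = 1, and there is no ∂_3, so H_2 ≅ Z.

(K is a triangulation of the 2-sphere S^2.)

H_0 = Z,  H_1 = 0,  H_2 = Z.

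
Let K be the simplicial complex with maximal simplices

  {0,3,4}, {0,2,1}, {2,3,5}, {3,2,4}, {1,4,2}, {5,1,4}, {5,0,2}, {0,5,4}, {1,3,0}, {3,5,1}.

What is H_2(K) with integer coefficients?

H_2 ≅ 0.

We work with the vertex ordering 0 < 1 < 2 < 3 < 4 < 5. The simplices of K, each written with vertices in increasing order, are:

  0-simplices (6): [0], [1], [2], [3], [4], [5]
  1-simplices (15): [0,1], [0,2], [0,3], [0,4], [0,5], [1,2], [1,3], [1,4], [1,5], [2,3], [2,4], [2,5], [3,4], [3,5], [4,5]
  2-simplices (10): [0,1,2], [0,1,3], [0,2,5], [0,3,4], [0,4,5], [1,2,4], [1,3,5], [1,4,5], [2,3,4], [2,3,5]

giving chain groups C_0 ≅ Z^6, C_1 ≅ Z^15, C_2 ≅ Z^10.

The boundary map ∂_1: C_1 → C_0 maps an edge to its endpoints' difference, ∂[p,q] = q − p.
This gives a 6×15 integer matrix of rank 5; reducing to Smith normal form yields diagonal entries (1,1,1,1,1).

Boundary ∂_2: C_2 → C_1 sends each 2-simplex [p,q,r] to [q,r] − [p,r] + [p,q]. For instance
  ∂[0,4,5] = [4,5] − [0,5] + [0,4],
  ∂[2,3,5] = [3,5] − [2,5] + [2,3].
This gives a 15×10 integer matrix of rank 10; reducing to Smith normal form yields diagonal entries (1,1,1,1,1,1,1,1,1,2).

Now H_k = ker ∂_k / im ∂_{k+1}, so:

  H_2: rank ker ∂_2 − rank ∂_3 = (10 − 10) − 0 = 0, and there is no ∂_3, so H_2 = 0.

(K is a triangulation of the real projective plane RP^2.)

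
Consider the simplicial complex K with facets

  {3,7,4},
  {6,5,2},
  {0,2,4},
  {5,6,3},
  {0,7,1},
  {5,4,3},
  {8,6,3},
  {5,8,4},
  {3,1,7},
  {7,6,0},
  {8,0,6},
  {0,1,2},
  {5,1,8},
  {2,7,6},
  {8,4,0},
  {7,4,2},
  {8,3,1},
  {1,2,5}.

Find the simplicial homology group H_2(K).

H_2 ≅ 0.

Order the vertices as 0 < 1 < 2 < 3 < 4 < 5 < 6 < 7 < 8. Listing each simplex with vertices in this order, K has dimension 2 with simplices:

  0-simplices (9): [0], [1], [2], [3], [4], [5], [6], [7], [8]
  1-simplices (27): (27 of them)
  2-simplices (18): [0,1,2], [0,1,7], [0,2,4], [0,4,8], [0,6,7], [0,6,8], [1,2,5], [1,3,7], [1,3,8], [1,5,8], [2,4,7], [2,5,6], [2,6,7], [3,4,5], [3,4,7], [3,5,6], [3,6,8], [4,5,8]

Hence C_0 ≅ Z^9, C_1 ≅ Z^27, C_2 ≅ Z^18.

The boundary map ∂_1: C_1 → C_0 maps an edge to its endpoints' difference, ∂[p,q] = q − p. For instance
  ∂[3,7] = [7] − [3].
The 9×27 boundary matrix has rank 8 and Smith normal form diag(1,1,1,1,1,1,1,1).

The boundary map ∂_2: C_2 → C_1 acts by ∂[p,q,r] = [q,r] − [p,r] + [p,q]. For instance
  ∂[2,5,6] = [5,6] − [2,6] + [2,5],
  ∂[0,2,4] = [2,4] − [0,4] + [0,2].
The 27×18 boundary matrix has rank 18 and Smith normal form diag(1,1,1,1,1,1,1,1,1,1,1,1,1,1,1,1,1,2).

Reading off H_k = ker ∂_k / im ∂_{k+1}:

  H_2: rank ker ∂_2 − rank ∂_3 = (18 − 18) − 0 = 0, and there is no ∂_3, so H_2 = 0.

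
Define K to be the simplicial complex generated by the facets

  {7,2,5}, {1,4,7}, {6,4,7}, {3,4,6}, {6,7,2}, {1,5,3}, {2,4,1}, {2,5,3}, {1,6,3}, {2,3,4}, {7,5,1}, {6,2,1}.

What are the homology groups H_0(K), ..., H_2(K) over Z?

We work with the vertex ordering 1 < 2 < 3 < 4 < 5 < 6 < 7. The simplices of K, each written with vertices in increasing order, are:

  0-simplices (7): [1], [2], [3], [4], [5], [6], [7]
  1-simplices (18): [1,2], [1,3], [1,4], [1,5], [1,6], [1,7], [2,3], [2,4], [2,5], [2,6], [2,7], [3,4], [3,5], [3,6], [4,6], [4,7], [5,7], [6,7]
  2-simplices (12): [1,2,4], [1,2,6], [1,3,5], [1,3,6], [1,4,7], [1,5,7], [2,3,4], [2,3,5], [2,5,7], [2,6,7], [3,4,6], [4,6,7]

giving chain groups C_0 ≅ Z^7, C_1 ≅ Z^18, C_2 ≅ Z^12.

The boundary map ∂_1: C_1 → C_0 is given by ∂[p,q] = [q] − [p]. For instance
  ∂[2,3] = [3] − [2].
As a 7×18 matrix over Z this has rank 6, with invariant factors (1,1,1,1,1,1).

∂_2: C_2 → C_1 acts by ∂[p,q,r] = [q,r] − [p,r] + [p,q]. For instance
  ∂[3,4,6] = [4,6] − [3,6] + [3,4],
  ∂[1,2,6] = [2,6] − [1,6] + [1,2].
The resulting 18×12 matrix has rank 12, and its Smith normal form has invariant factors (1,1,1,1,1,1,1,1,1,1,1,2).

Computing H_k = (kernel of ∂_k) / (image of ∂_{k+1}):

  H_0: rank C_0 − rank ∂_1 = 7 − 6 = 1, and the invariant factors of ∂_1 are all 1, so H_0 ≅ Z.
  H_1: rank ker ∂_1 − rank ∂_2 = (18 − 6) − 12 = 0, and ∂_2 has invariant factor 2 > 1, so H_1 ≅ Z_2.
  H_2: rank ker ∂_2 − rank ∂_3 = (12 − 12) − 0 = 0, and there is no ∂_3, so H_2 ≅ 0.

H_0 = Z,  H_1 = Z_2,  H_2 = 0.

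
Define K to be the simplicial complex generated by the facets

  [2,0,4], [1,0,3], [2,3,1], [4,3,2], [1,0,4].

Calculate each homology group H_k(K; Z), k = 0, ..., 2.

H_0 = Z,  H_1 = Z,  H_2 = 0.

Fix the vertex order 0 < 1 < 2 < 3 < 4 and write every simplex with vertices in increasing order. Then dim K = 2 and the simplices of K are:

  0-simplices (5): [0], [1], [2], [3], [4]
  1-simplices (10): [0,1], [0,2], [0,3], [0,4], [1,2], [1,3], [1,4], [2,3], [2,4], [3,4]
  2-simplices (5): [0,1,3], [0,1,4], [0,2,4], [1,2,3], [2,3,4]

so the chain groups are C_0 ≅ Z^5, C_1 ≅ Z^10, C_2 ≅ Z^5.

∂_1: C_1 → C_0 is given by ∂[p,q] = [q] − [p]. For instance
  ∂[3,4] = [4] − [3].
This gives a 5×10 integer matrix of rank 4; reducing to Smith normal form yields diagonal entries (1,1,1,1).

Boundary ∂_2: C_2 → C_1 maps a triangle to the signed sum of its edges. For instance
  ∂[0,1,3] = [1,3] − [0,3] + [0,1],
  ∂[1,2,3] = [2,3] − [1,3] + [1,2].
The 10×5 boundary matrix has rank 5 and Smith normal form diag(1,1,1,1,1).

From H_k ≅ ker(∂_k) / im(∂_{k+1}) we obtain:

  H_0: rank C_0 − rank ∂_1 = 5 − 4 = 1, and the invariant factors of ∂_1 are all 1, so H_0 ≅ Z.
  H_1: rank ker ∂_1 − rank ∂_2 = (10 − 4) − 5 = 1, and the invariant factors of ∂_2 are all 1, so H_1 ≅ Z.
  H_2: rank ker ∂_2 − rank ∂_3 = (5 − 5) − 0 = 0, and there is no ∂_3, so H_2 ≅ 0.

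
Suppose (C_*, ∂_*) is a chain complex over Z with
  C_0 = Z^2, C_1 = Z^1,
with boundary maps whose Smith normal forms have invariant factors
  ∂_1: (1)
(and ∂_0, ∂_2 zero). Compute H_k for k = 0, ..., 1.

H_0: b_0 = 2 − 0 − 1 = 1; torsion from ∂_1 factors > 1: none. So H_0 ≅ Z.
H_1: b_1 = 1 − 1 − 0 = 0; torsion from ∂_2 factors > 1: none. So H_1 ≅ 0.

H_0 ≅ Z,  H_1 = 0.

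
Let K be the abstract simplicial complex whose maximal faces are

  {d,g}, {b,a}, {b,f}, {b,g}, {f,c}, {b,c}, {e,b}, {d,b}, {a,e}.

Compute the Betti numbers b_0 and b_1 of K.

b_0 = 1, b_1 = 3.

We work with the vertex ordering a < b < c < d < e < f < g. The simplices of K, each written with vertices in increasing order, are:

  0-simplices (7): a, b, c, d, e, f, g
  1-simplices (9): ab, ae, bc, bd, be, bf, bg, cf, dg

Hence C_0 ≅ Z^7, C_1 ≅ Z^9.

The boundary map ∂_1: C_1 → C_0 maps an edge to its endpoints' difference, ∂[p,q] = q − p. For instance
  ∂bf = f − b.
This gives a 7×9 integer matrix of rank 6; reducing to Smith normal form yields diagonal entries (1,1,1,1,1,1).

Reading off H_k = ker ∂_k / im ∂_{k+1}:

  H_0: rank C_0 − rank ∂_1 = 7 − 6 = 1, and the invariant factors of ∂_1 are all 1, so H_0 = Z.
  H_1: rank ker ∂_1 − rank ∂_2 = (9 − 6) − 0 = 3, and there is no ∂_2, so H_1 = Z^3.

As a check, the Euler characteristic is 7 − 9 = -2, which agrees with 1 − 3 = -2.
(K is a triangulation of a wedge of 3 circles.)

Hence the Betti numbers are b_0 = 1, b_1 = 3.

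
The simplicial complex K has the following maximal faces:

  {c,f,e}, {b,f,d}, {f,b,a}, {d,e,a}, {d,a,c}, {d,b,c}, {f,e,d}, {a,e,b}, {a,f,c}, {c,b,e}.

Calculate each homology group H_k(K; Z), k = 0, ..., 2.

H_0 ≅ Z,  H_1 ≅ Z/2,  H_2 = 0.

Order the vertices as a < b < c < d < e < f. Listing each simplex with vertices in this order, K has dimension 2 with simplices:

  0-simplices (6): a, b, c, d, e, f
  1-simplices (15): ab, ac, ad, ae, af, bc, bd, be, bf, cd, ce, cf, de, df, ef
  2-simplices (10): abe, abf, acd, acf, ade, bcd, bce, bdf, cef, def

giving chain groups C_0 ≅ Z^6, C_1 ≅ Z^15, C_2 ≅ Z^10.

The boundary map ∂_1: C_1 → C_0 maps an edge to its endpoints' difference, ∂[p,q] = q − p. For instance
  ∂bf = f − b.
This gives a 6×15 integer matrix of rank 5; reducing to Smith normal form yields diagonal entries (1,1,1,1,1).

∂_2: C_2 → C_1 sends each 2-simplex [p,q,r] to [q,r] − [p,r] + [p,q]. For instance
  ∂def = ef − df + de,
  ∂ade = de − ae + ad.
As a 15×10 matrix over Z this has rank 10, with invariant factors (1,1,1,1,1,1,1,1,1,2).

From H_k ≅ ker(∂_k) / im(∂_{k+1}) we obtain:

  H_0: rank C_0 − rank ∂_1 = 6 − 5 = 1, and the invariant factors of ∂_1 are all 1, so H_0 ≅ Z.
  H_1: rank ker ∂_1 − rank ∂_2 = (15 − 5) − 10 = 0, and ∂_2 has invariant factor 2 > 1, so H_1 ≅ Z/2.
  H_2: rank ker ∂_2 − rank ∂_3 = (10 − 10) − 0 = 0, and there is no ∂_3, so H_2 ≅ 0.

(K is a triangulation of the real projective plane RP^2.)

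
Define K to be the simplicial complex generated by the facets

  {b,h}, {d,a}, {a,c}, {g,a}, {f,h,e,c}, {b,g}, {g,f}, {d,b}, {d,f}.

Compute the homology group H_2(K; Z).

H_2 = 0.

We work with the vertex ordering a < b < c < d < e < f < g < h. The simplices of K, each written with vertices in increasing order, are:

  0-simplices (8): a, b, c, d, e, f, g, h
  1-simplices (14): ac, ad, ag, bd, bg, bh, ce, cf, ch, df, ef, eh, fg, fh
  2-simplices (4): cef, ceh, cfh, efh
  3-simplices (1): cefh

Hence C_0 ≅ Z^8, C_1 ≅ Z^14, C_2 ≅ Z^4, C_3 ≅ Z^1.

The boundary map ∂_1: C_1 → C_0 is given by ∂[p,q] = [q] − [p]. For instance
  ∂bd = d − b.
As a 8×14 matrix over Z this has rank 7, with invariant factors (1,1,1,1,1,1,1).

Boundary ∂_2: C_2 → C_1 maps a triangle to the signed sum of its edges. For instance
  ∂efh = fh − eh + ef,
  ∂ceh = eh − ch + ce.
The 14×4 boundary matrix has rank 3 and Smith normal form diag(1,1,1).

Boundary ∂_3: C_3 → C_2 sends each 3-simplex σ to the alternating sum Σ_i (−1)^i (σ with its i-th vertex removed). For instance
  ∂cefh = efh − cfh + ceh − cef.
The 4×1 boundary matrix has rank 1 and Smith normal form diag(1).

Now H_k = ker ∂_k / im ∂_{k+1}, so:

  H_2: rank ker ∂_2 − rank ∂_3 = (4 − 3) − 1 = 0, and the invariant factors of ∂_3 are all 1, so H_2 ≅ 0.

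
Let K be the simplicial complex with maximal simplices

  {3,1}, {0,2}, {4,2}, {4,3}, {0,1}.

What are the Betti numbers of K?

b_0 = 1, b_1 = 1.

K has 5 vertices, 5 edges.
rank ∂_0 = 0, rank ∂_1 = 4 ⇒ b_0 = 5 − 0 − 4 = 1; all invariant factors of ∂_1 are 1 so no torsion. So H_0 = Z.
rank ∂_1 = 4, rank ∂_2 = 0 ⇒ b_1 = 5 − 4 − 0 = 1. So H_1 = Z.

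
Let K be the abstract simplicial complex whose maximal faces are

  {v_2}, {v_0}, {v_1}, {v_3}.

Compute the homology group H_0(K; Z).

K has 4 vertices.
rank ∂_0 = 0, rank ∂_1 = 0 ⇒ b_0 = 4 − 0 − 0 = 4. So H_0 = Z^4.

H_0 ≅ Z^4.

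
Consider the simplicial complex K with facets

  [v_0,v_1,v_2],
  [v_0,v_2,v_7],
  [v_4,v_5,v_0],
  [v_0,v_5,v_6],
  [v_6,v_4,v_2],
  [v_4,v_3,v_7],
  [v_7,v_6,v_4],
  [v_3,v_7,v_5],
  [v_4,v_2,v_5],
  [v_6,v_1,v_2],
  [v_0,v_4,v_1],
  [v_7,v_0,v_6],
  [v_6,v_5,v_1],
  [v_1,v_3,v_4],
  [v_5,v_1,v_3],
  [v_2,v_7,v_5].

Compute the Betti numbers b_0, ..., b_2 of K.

Order the vertices as v_0 < v_1 < v_2 < v_3 < v_4 < v_5 < v_6 < v_7. Listing each simplex with vertices in this order, K has dimension 2 with simplices:

  0-simplices (8): [v_0], [v_1], [v_2], [v_3], [v_4], [v_5], [v_6], [v_7]
  1-simplices (24): (24 of them)
  2-simplices (16): (16 of them)

Hence C_0 ≅ Z^8, C_1 ≅ Z^24, C_2 ≅ Z^16.

Boundary ∂_1: C_1 → C_0 is given by ∂[p,q] = [q] − [p]. For instance
  ∂[v_1,v_3] = [v_3] − [v_1].
The resulting 8×24 matrix has rank 7, and its Smith normal form has invariant factors (1,1,1,1,1,1,1).

The boundary map ∂_2: C_2 → C_1 maps a triangle to the signed sum of its edges. For instance
  ∂[v_1,v_2,v_6] = [v_2,v_6] − [v_1,v_6] + [v_1,v_2],
  ∂[v_0,v_6,v_7] = [v_6,v_7] − [v_0,v_7] + [v_0,v_6].
This gives a 24×16 integer matrix of rank 15; reducing to Smith normal form yields diagonal entries (1,1,1,1,1,1,1,1,1,1,1,1,1,1,1).

Computing H_k = (kernel of ∂_k) / (image of ∂_{k+1}):

  H_0: rank C_0 − rank ∂_1 = 8 − 7 = 1, and the invariant factors of ∂_1 are all 1, so H_0 = Z.
  H_1: rank ker ∂_1 − rank ∂_2 = (24 − 7) − 15 = 2, and the invariant factors of ∂_2 are all 1, so H_1 = Z^2.
  H_2: rank ker ∂_2 − rank ∂_3 = (16 − 15) − 0 = 1, and there is no ∂_3, so H_2 = Z.

Hence the Betti numbers are b_0 = 1, b_1 = 2, b_2 = 1.

b_0 = 1, b_1 = 2, b_2 = 1.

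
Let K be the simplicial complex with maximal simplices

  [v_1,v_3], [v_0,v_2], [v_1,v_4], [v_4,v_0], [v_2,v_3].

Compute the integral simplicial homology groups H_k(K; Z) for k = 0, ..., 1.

H_0 ≅ Z,  H_1 ≅ Z.

Order the vertices as v_0 < v_1 < v_2 < v_3 < v_4. Listing each simplex with vertices in this order, K has dimension 1 with simplices:

  0-simplices (5): [v_0], [v_1], [v_2], [v_3], [v_4]
  1-simplices (5): [v_0,v_2], [v_0,v_4], [v_1,v_3], [v_1,v_4], [v_2,v_3]

so the chain groups are C_0 ≅ Z^5, C_1 ≅ Z^5.

∂_1: C_1 → C_0 maps an edge to its endpoints' difference, ∂[p,q] = q − p. For instance
  ∂[v_1,v_3] = [v_3] − [v_1].
The 5×5 boundary matrix has rank 4 and Smith normal form diag(1,1,1,1).

Computing H_k = (kernel of ∂_k) / (image of ∂_{k+1}):

  H_0: rank C_0 − rank ∂_1 = 5 − 4 = 1, and the invariant factors of ∂_1 are all 1, so H_0 ≅ Z.
  H_1: rank ker ∂_1 − rank ∂_2 = (5 − 4) − 0 = 1, and there is no ∂_2, so H_1 ≅ Z.

As a check, the Euler characteristic is 5 − 5 = 0, which agrees with 1 − 1 = 0.
(K is a triangulation of the circle S^1.)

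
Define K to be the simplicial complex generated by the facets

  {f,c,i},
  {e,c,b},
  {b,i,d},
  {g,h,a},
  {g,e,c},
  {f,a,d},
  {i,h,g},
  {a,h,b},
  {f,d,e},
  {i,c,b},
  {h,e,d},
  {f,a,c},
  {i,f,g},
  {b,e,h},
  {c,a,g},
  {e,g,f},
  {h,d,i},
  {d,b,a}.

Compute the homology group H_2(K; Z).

H_2 = 0.

Order the vertices as a < b < c < d < e < f < g < h < i. Listing each simplex with vertices in this order, K has dimension 2 with simplices:

  0-simplices (9): a, b, c, d, e, f, g, h, i
  1-simplices (27): ab, ac, ad, af, ag, ah, bc, bd, be, bh, bi, ce, cf, cg, ci, de, df, dh, di, ef, eg, eh, fg, fi, gh, gi, hi
  2-simplices (18): abd, abh, acf, acg, adf, agh, bce, bci, bdi, beh, ceg, cfi, def, deh, dhi, efg, fgi, ghi

giving chain groups C_0 ≅ Z^9, C_1 ≅ Z^27, C_2 ≅ Z^18.

Boundary ∂_1: C_1 → C_0 sends each edge [p,q] (with p < q) to q − p.
As a 9×27 matrix over Z this has rank 8, with invariant factors (1,1,1,1,1,1,1,1).

The boundary map ∂_2: C_2 → C_1 maps a triangle to the signed sum of its edges. For instance
  ∂fgi = gi − fi + fg,
  ∂deh = eh − dh + de.
This gives a 27×18 integer matrix of rank 18; reducing to Smith normal form yields diagonal entries (1,1,1,1,1,1,1,1,1,1,1,1,1,1,1,1,1,2).

Now H_k = ker ∂_k / im ∂_{k+1}, so:

  H_2: rank ker ∂_2 − rank ∂_3 = (18 − 18) − 0 = 0, and there is no ∂_3, so H_2 ≅ 0.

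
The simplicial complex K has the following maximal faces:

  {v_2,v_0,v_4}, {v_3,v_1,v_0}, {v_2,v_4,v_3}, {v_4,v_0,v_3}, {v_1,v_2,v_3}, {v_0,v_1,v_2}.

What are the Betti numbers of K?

b_0 = 1, b_1 = 0, b_2 = 1.

Take the total order v_0 < v_1 < v_2 < v_3 < v_4 on the vertex set. Then K (dimension 2) consists of the simplices:

  0-simplices (5): [v_0], [v_1], [v_2], [v_3], [v_4]
  1-simplices (9): [v_0,v_1], [v_0,v_2], [v_0,v_3], [v_0,v_4], [v_1,v_2], [v_1,v_3], [v_2,v_3], [v_2,v_4], [v_3,v_4]
  2-simplices (6): [v_0,v_1,v_2], [v_0,v_1,v_3], [v_0,v_2,v_4], [v_0,v_3,v_4], [v_1,v_2,v_3], [v_2,v_3,v_4]

Hence C_0 ≅ Z^5, C_1 ≅ Z^9, C_2 ≅ Z^6.

∂_1: C_1 → C_0 maps an edge to its endpoints' difference, ∂[p,q] = q − p. For instance
  ∂[v_1,v_3] = [v_3] − [v_1].
As a 5×9 matrix over Z this has rank 4, with invariant factors (1,1,1,1).

∂_2: C_2 → C_1 acts by ∂[p,q,r] = [q,r] − [p,r] + [p,q]. For instance
  ∂[v_0,v_2,v_4] = [v_2,v_4] − [v_0,v_4] + [v_0,v_2],
  ∂[v_1,v_2,v_3] = [v_2,v_3] − [v_1,v_3] + [v_1,v_2].
The resulting 9×6 matrix has rank 5, and its Smith normal form has invariant factors (1,1,1,1,1).

From H_k ≅ ker(∂_k) / im(∂_{k+1}) we obtain:

  H_0: rank C_0 − rank ∂_1 = 5 − 4 = 1, and the invariant factors of ∂_1 are all 1, so H_0 ≅ Z.
  H_1: rank ker ∂_1 − rank ∂_2 = (9 − 4) − 5 = 0, and the invariant factors of ∂_2 are all 1, so H_1 ≅ 0.
  H_2: rank ker ∂_2 − rank ∂_3 = (6 − 5) − 0 = 1, and there is no ∂_3, so H_2 ≅ Z.

As a check, the Euler characteristic is 5 − 9 + 6 = 2, which agrees with 1 − 0 + 1 = 2.

Hence the Betti numbers are b_0 = 1, b_1 = 0, b_2 = 1.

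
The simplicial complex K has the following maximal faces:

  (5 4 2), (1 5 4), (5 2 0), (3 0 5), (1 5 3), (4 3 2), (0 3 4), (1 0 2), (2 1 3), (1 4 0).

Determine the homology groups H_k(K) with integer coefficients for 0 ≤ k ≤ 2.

H_0 = Z,  H_1 = Z/2Z,  H_2 = 0.

Fix the vertex order 0 < 1 < 2 < 3 < 4 < 5 and write every simplex with vertices in increasing order. Then dim K = 2 and the simplices of K are:

  0-simplices (6): [0], [1], [2], [3], [4], [5]
  1-simplices (15): [0,1], [0,2], [0,3], [0,4], [0,5], [1,2], [1,3], [1,4], [1,5], [2,3], [2,4], [2,5], [3,4], [3,5], [4,5]
  2-simplices (10): [0,1,2], [0,1,4], [0,2,5], [0,3,4], [0,3,5], [1,2,3], [1,3,5], [1,4,5], [2,3,4], [2,4,5]

giving chain groups C_0 ≅ Z^6, C_1 ≅ Z^15, C_2 ≅ Z^10.

The boundary map ∂_1: C_1 → C_0 sends each edge [p,q] (with p < q) to q − p.
The resulting 6×15 matrix has rank 5, and its Smith normal form has invariant factors (1,1,1,1,1).

The boundary map ∂_2: C_2 → C_1 maps a triangle to the signed sum of its edges. For instance
  ∂[0,1,4] = [1,4] − [0,4] + [0,1],
  ∂[1,2,3] = [2,3] − [1,3] + [1,2].
The resulting 15×10 matrix has rank 10, and its Smith normal form has invariant factors (1,1,1,1,1,1,1,1,1,2).

From H_k ≅ ker(∂_k) / im(∂_{k+1}) we obtain:

  H_0: rank C_0 − rank ∂_1 = 6 − 5 = 1, and the invariant factors of ∂_1 are all 1, so H_0 ≅ Z.
  H_1: rank ker ∂_1 − rank ∂_2 = (15 − 5) − 10 = 0, and ∂_2 has invariant factor 2 > 1, so H_1 ≅ Z/2Z.
  H_2: rank ker ∂_2 − rank ∂_3 = (10 − 10) − 0 = 0, and there is no ∂_3, so H_2 ≅ 0.

(K is a triangulation of the real projective plane RP^2.)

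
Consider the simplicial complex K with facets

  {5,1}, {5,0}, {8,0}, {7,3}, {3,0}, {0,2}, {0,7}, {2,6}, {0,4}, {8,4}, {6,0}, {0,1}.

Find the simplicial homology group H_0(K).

H_0 = Z.

K has 9 vertices, 12 edges.
rank ∂_0 = 0, rank ∂_1 = 8 ⇒ b_0 = 9 − 0 − 8 = 1; all invariant factors of ∂_1 are 1 so no torsion. So H_0 = Z.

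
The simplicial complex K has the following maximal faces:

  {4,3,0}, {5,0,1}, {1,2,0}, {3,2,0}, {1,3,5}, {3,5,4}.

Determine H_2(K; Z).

K has 6 vertices, 12 edges, 6 triangles.
rank ∂_2 = 6, rank ∂_3 = 0 ⇒ b_2 = 6 − 6 − 0 = 0. So H_2 ≅ 0.

H_2 = 0.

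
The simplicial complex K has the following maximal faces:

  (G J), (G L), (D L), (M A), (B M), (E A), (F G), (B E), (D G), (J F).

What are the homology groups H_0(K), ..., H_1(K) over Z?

H_0 = Z^2,  H_1 = Z^3.

We work with the vertex ordering A < B < D < E < F < G < J < L < M. The simplices of K, each written with vertices in increasing order, are:

  0-simplices (9): A, B, D, E, F, G, J, L, M
  1-simplices (10): AE, AM, BE, BM, DG, DL, FG, FJ, GJ, GL

so the chain groups are C_0 ≅ Z^9, C_1 ≅ Z^10.

The boundary map ∂_1: C_1 → C_0 sends each edge [p,q] (with p < q) to q − p. For instance
  ∂GJ = J − G.
The resulting 9×10 matrix has rank 7, and its Smith normal form has invariant factors (1,1,1,1,1,1,1).

From H_k ≅ ker(∂_k) / im(∂_{k+1}) we obtain:

  H_0: rank C_0 − rank ∂_1 = 9 − 7 = 2, and the invariant factors of ∂_1 are all 1, so H_0 = Z^2.
  H_1: rank ker ∂_1 − rank ∂_2 = (10 − 7) − 0 = 3, and there is no ∂_2, so H_1 = Z^3.

(K is a triangulation of the disjoint union of the circle S^1 and a wedge of 2 circles.)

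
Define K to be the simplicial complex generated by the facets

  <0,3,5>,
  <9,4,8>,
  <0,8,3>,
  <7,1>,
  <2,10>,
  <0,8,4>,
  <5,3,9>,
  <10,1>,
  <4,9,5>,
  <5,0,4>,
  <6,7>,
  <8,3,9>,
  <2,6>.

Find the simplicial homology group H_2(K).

H_2 = Z.

Take the total order 0 < 1 < 2 < 3 < 4 < 5 < 6 < 7 < 8 < 9 < 10 on the vertex set. Then K (dimension 2) consists of the simplices:

  0-simplices (11): [0], [1], [2], [3], [4], [5], [6], [7], [8], [9], [10]
  1-simplices (17): [0,3], [0,4], [0,5], [0,8], [1,7], [1,10], [2,6], [2,10], [3,5], [3,8], [3,9], [4,5], [4,8], [4,9], [5,9], [6,7], [8,9]
  2-simplices (8): [0,3,5], [0,3,8], [0,4,5], [0,4,8], [3,5,9], [3,8,9], [4,5,9], [4,8,9]

giving chain groups C_0 ≅ Z^11, C_1 ≅ Z^17, C_2 ≅ Z^8.

The boundary map ∂_1: C_1 → C_0 is given by ∂[p,q] = [q] − [p]. For instance
  ∂[0,5] = [5] − [0].
The 11×17 boundary matrix has rank 9 and Smith normal form diag(1,1,1,1,1,1,1,1,1).

Boundary ∂_2: C_2 → C_1 acts by ∂[p,q,r] = [q,r] − [p,r] + [p,q]. For instance
  ∂[0,3,8] = [3,8] − [0,8] + [0,3],
  ∂[4,8,9] = [8,9] − [4,9] + [4,8].
The 17×8 boundary matrix has rank 7 and Smith normal form diag(1,1,1,1,1,1,1).

Computing H_k = (kernel of ∂_k) / (image of ∂_{k+1}):

  H_2: rank ker ∂_2 − rank ∂_3 = (8 − 7) − 0 = 1, and there is no ∂_3, so H_2 = Z.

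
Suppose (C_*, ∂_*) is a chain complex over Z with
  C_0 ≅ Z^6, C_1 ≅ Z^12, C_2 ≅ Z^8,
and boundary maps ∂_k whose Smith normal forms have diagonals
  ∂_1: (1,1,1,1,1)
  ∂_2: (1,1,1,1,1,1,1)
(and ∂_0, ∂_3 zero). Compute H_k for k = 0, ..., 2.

H_0 = Z,  H_1 = 0,  H_2 = Z.

H_0: b_0 = 6 − 0 − 5 = 1; torsion from ∂_1 factors > 1: none. So H_0 = Z.
H_1: b_1 = 12 − 5 − 7 = 0; torsion from ∂_2 factors > 1: none. So H_1 = 0.
H_2: b_2 = 8 − 7 − 0 = 1; torsion from ∂_3 factors > 1: none. So H_2 = Z.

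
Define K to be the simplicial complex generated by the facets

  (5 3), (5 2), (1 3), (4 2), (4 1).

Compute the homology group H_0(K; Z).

Take the total order 1 < 2 < 3 < 4 < 5 on the vertex set. Then K (dimension 1) consists of the simplices:

  0-simplices (5): [1], [2], [3], [4], [5]
  1-simplices (5): [1,3], [1,4], [2,4], [2,5], [3,5]

giving chain groups C_0 ≅ Z^5, C_1 ≅ Z^5.

The boundary map ∂_1: C_1 → C_0 sends each edge [p,q] (with p < q) to q − p. For instance
  ∂[2,4] = [4] − [2].
This gives a 5×5 integer matrix of rank 4; reducing to Smith normal form yields diagonal entries (1,1,1,1).

Now H_k = ker ∂_k / im ∂_{k+1}, so:

  H_0: rank C_0 − rank ∂_1 = 5 − 4 = 1, and the invariant factors of ∂_1 are all 1, so H_0 ≅ Z.

H_0 = Z.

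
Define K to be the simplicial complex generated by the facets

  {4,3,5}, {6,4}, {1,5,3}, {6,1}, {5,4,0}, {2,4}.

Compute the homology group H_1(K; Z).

H_1 ≅ Z.

K has 7 vertices, 10 edges, 3 triangles.
rank ∂_1 = 6, rank ∂_2 = 3 ⇒ b_1 = 10 − 6 − 3 = 1; all invariant factors of ∂_2 are 1 so no torsion. So H_1 ≅ Z.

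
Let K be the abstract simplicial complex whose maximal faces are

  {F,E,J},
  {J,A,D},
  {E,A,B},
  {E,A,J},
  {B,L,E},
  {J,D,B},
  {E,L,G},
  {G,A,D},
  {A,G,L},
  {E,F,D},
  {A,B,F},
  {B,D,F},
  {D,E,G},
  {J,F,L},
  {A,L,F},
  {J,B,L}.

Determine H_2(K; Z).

H_2 = Z.

Take the total order A < B < D < E < F < G < J < L on the vertex set. Then K (dimension 2) consists of the simplices:

  0-simplices (8): A, B, D, E, F, G, J, L
  1-simplices (24): AB, AD, AE, AF, AG, AJ, AL, BD, BE, BF, BJ, BL, DE, DF, DG, DJ, EF, EG, EJ, EL, FJ, FL, GL, JL
  2-simplices (16): ABE, ABF, ADG, ADJ, AEJ, AFL, AGL, BDF, BDJ, BEL, BJL, DEF, DEG, EFJ, EGL, FJL

so the chain groups are C_0 ≅ Z^8, C_1 ≅ Z^24, C_2 ≅ Z^16.

Boundary ∂_1: C_1 → C_0 sends each edge [p,q] (with p < q) to q − p.
As a 8×24 matrix over Z this has rank 7, with invariant factors (1,1,1,1,1,1,1).

Boundary ∂_2: C_2 → C_1 acts by ∂[p,q,r] = [q,r] − [p,r] + [p,q]. For instance
  ∂ABF = BF − AF + AB,
  ∂AGL = GL − AL + AG.
The resulting 24×16 matrix has rank 15, and its Smith normal form has invariant factors (1,1,1,1,1,1,1,1,1,1,1,1,1,1,1).

Computing H_k = (kernel of ∂_k) / (image of ∂_{k+1}):

  H_2: rank ker ∂_2 − rank ∂_3 = (16 − 15) − 0 = 1, and there is no ∂_3, so H_2 ≅ Z.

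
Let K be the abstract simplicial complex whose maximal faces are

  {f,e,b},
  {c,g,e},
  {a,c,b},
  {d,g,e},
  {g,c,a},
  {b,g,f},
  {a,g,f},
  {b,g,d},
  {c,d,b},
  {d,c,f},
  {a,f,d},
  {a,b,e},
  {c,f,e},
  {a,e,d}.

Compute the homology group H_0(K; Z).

H_0 ≅ Z.

K has 7 vertices, 21 edges, 14 triangles.
rank ∂_0 = 0, rank ∂_1 = 6 ⇒ b_0 = 7 − 0 − 6 = 1; all invariant factors of ∂_1 are 1 so no torsion. So H_0 = Z.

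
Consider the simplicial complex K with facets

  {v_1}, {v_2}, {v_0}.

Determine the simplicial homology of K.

H_0 ≅ Z^3.

Take the total order v_0 < v_1 < v_2 on the vertex set. Then K (dimension 0) consists of the simplices:

  0-simplices (3): [v_0], [v_1], [v_2]

Hence C_0 ≅ Z^3.

Reading off H_k = ker ∂_k / im ∂_{k+1}:

  H_0: rank C_0 − rank ∂_1 = 3 − 0 = 3, and there is no ∂_1, so H_0 ≅ Z^3.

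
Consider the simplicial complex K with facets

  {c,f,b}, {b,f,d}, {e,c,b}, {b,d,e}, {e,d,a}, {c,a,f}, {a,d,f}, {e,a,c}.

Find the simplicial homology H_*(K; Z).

H_0 = Z,  H_1 = 0,  H_2 = Z.

We work with the vertex ordering a < b < c < d < e < f. The simplices of K, each written with vertices in increasing order, are:

  0-simplices (6): a, b, c, d, e, f
  1-simplices (12): ac, ad, ae, af, bc, bd, be, bf, ce, cf, de, df
  2-simplices (8): ace, acf, ade, adf, bce, bcf, bde, bdf

so the chain groups are C_0 ≅ Z^6, C_1 ≅ Z^12, C_2 ≅ Z^8.

The boundary map ∂_1: C_1 → C_0 is given by ∂[p,q] = [q] − [p].
As a 6×12 matrix over Z this has rank 5, with invariant factors (1,1,1,1,1).

∂_2: C_2 → C_1 acts by ∂[p,q,r] = [q,r] − [p,r] + [p,q]. For instance
  ∂adf = df − af + ad,
  ∂ade = de − ae + ad.
This gives a 12×8 integer matrix of rank 7; reducing to Smith normal form yields diagonal entries (1,1,1,1,1,1,1).

Reading off H_k = ker ∂_k / im ∂_{k+1}:

  H_0: rank C_0 − rank ∂_1 = 6 − 5 = 1, and the invariant factors of ∂_1 are all 1, so H_0 = Z.
  H_1: rank ker ∂_1 − rank ∂_2 = (12 − 5) − 7 = 0, and the invariant factors of ∂_2 are all 1, so H_1 = 0.
  H_2: rank ker ∂_2 − rank ∂_3 = (8 − 7) − 0 = 1, and there is no ∂_3, so H_2 = Z.

As a check, the Euler characteristic is 6 − 12 + 8 = 2, which agrees with 1 − 0 + 1 = 2.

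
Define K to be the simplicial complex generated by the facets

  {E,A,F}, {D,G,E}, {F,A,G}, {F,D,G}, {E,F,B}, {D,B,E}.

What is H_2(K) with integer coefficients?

Fix the vertex order A < B < D < E < F < G and write every simplex with vertices in increasing order. Then dim K = 2 and the simplices of K are:

  0-simplices (6): A, B, D, E, F, G
  1-simplices (12): AE, AF, AG, BD, BE, BF, DE, DF, DG, EF, EG, FG
  2-simplices (6): AEF, AFG, BDE, BEF, DEG, DFG

so the chain groups are C_0 ≅ Z^6, C_1 ≅ Z^12, C_2 ≅ Z^6.

The boundary map ∂_1: C_1 → C_0 maps an edge to its endpoints' difference, ∂[p,q] = q − p. For instance
  ∂FG = G − F.
As a 6×12 matrix over Z this has rank 5, with invariant factors (1,1,1,1,1).

∂_2: C_2 → C_1 maps a triangle to the signed sum of its edges. For instance
  ∂BDE = DE − BE + BD,
  ∂DEG = EG − DG + DE.
As a 12×6 matrix over Z this has rank 6, with invariant factors (1,1,1,1,1,1).

Reading off H_k = ker ∂_k / im ∂_{k+1}:

  H_2: rank ker ∂_2 − rank ∂_3 = (6 − 6) − 0 = 0, and there is no ∂_3, so H_2 = 0.

(K is a triangulation of the cylinder S^1 x I.)

H_2 = 0.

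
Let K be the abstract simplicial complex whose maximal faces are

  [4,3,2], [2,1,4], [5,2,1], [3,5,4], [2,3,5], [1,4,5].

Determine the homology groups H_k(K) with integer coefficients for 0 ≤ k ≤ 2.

H_0 ≅ Z,  H_1 = 0,  H_2 ≅ Z.

K has 5 vertices, 9 edges, 6 triangles.
rank ∂_0 = 0, rank ∂_1 = 4 ⇒ b_0 = 5 − 0 − 4 = 1; all invariant factors of ∂_1 are 1 so no torsion. So H_0 ≅ Z.
rank ∂_1 = 4, rank ∂_2 = 5 ⇒ b_1 = 9 − 4 − 5 = 0; all invariant factors of ∂_2 are 1 so no torsion. So H_1 ≅ 0.
rank ∂_2 = 5, rank ∂_3 = 0 ⇒ b_2 = 6 − 5 − 0 = 1. So H_2 ≅ Z.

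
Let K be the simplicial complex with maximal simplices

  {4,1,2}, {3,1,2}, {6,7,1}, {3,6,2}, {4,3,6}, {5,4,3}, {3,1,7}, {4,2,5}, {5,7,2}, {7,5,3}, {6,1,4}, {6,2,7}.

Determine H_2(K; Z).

H_2 = 0.

Take the total order 1 < 2 < 3 < 4 < 5 < 6 < 7 on the vertex set. Then K (dimension 2) consists of the simplices:

  0-simplices (7): [1], [2], [3], [4], [5], [6], [7]
  1-simplices (18): [1,2], [1,3], [1,4], [1,6], [1,7], [2,3], [2,4], [2,5], [2,6], [2,7], [3,4], [3,5], [3,6], [3,7], [4,5], [4,6], [5,7], [6,7]
  2-simplices (12): [1,2,3], [1,2,4], [1,3,7], [1,4,6], [1,6,7], [2,3,6], [2,4,5], [2,5,7], [2,6,7], [3,4,5], [3,4,6], [3,5,7]

Hence C_0 ≅ Z^7, C_1 ≅ Z^18, C_2 ≅ Z^12.

Boundary ∂_1: C_1 → C_0 is given by ∂[p,q] = [q] − [p]. For instance
  ∂[3,6] = [6] − [3].
The resulting 7×18 matrix has rank 6, and its Smith normal form has invariant factors (1,1,1,1,1,1).

Boundary ∂_2: C_2 → C_1 acts by ∂[p,q,r] = [q,r] − [p,r] + [p,q]. For instance
  ∂[2,5,7] = [5,7] − [2,7] + [2,5],
  ∂[1,2,4] = [2,4] − [1,4] + [1,2].
The resulting 18×12 matrix has rank 12, and its Smith normal form has invariant factors (1,1,1,1,1,1,1,1,1,1,1,2).

Computing H_k = (kernel of ∂_k) / (image of ∂_{k+1}):

  H_2: rank ker ∂_2 − rank ∂_3 = (12 − 12) − 0 = 0, and there is no ∂_3, so H_2 = 0.

(K is a triangulation of the real projective plane RP^2.)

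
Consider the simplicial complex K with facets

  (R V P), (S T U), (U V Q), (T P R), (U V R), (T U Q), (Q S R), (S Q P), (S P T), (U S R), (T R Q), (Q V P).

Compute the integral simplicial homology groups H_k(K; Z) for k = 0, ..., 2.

Take the total order P < Q < R < S < T < U < V on the vertex set. Then K (dimension 2) consists of the simplices:

  0-simplices (7): P, Q, R, S, T, U, V
  1-simplices (18): PQ, PR, PS, PT, PV, QR, QS, QT, QU, QV, RS, RT, RU, RV, ST, SU, TU, UV
  2-simplices (12): PQS, PQV, PRT, PRV, PST, QRS, QRT, QTU, QUV, RSU, RUV, STU

giving chain groups C_0 ≅ Z^7, C_1 ≅ Z^18, C_2 ≅ Z^12.

Boundary ∂_1: C_1 → C_0 maps an edge to its endpoints' difference, ∂[p,q] = q − p.
As a 7×18 matrix over Z this has rank 6, with invariant factors (1,1,1,1,1,1).

The boundary map ∂_2: C_2 → C_1 acts by ∂[p,q,r] = [q,r] − [p,r] + [p,q]. For instance
  ∂RUV = UV − RV + RU,
  ∂STU = TU − SU + ST.
This gives a 18×12 integer matrix of rank 12; reducing to Smith normal form yields diagonal entries (1,1,1,1,1,1,1,1,1,1,1,2).

Now H_k = ker ∂_k / im ∂_{k+1}, so:

  H_0: rank C_0 − rank ∂_1 = 7 − 6 = 1, and the invariant factors of ∂_1 are all 1, so H_0 = Z.
  H_1: rank ker ∂_1 − rank ∂_2 = (18 − 6) − 12 = 0, and ∂_2 has invariant factor 2 > 1, so H_1 = Z_2.
  H_2: rank ker ∂_2 − rank ∂_3 = (12 − 12) − 0 = 0, and there is no ∂_3, so H_2 = 0.

H_0 = Z,  H_1 = Z_2,  H_2 = 0.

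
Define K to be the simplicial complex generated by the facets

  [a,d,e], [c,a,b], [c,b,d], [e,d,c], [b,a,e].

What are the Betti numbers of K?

b_0 = 1, b_1 = 1, b_2 = 0.

Fix the vertex order a < b < c < d < e and write every simplex with vertices in increasing order. Then dim K = 2 and the simplices of K are:

  0-simplices (5): a, b, c, d, e
  1-simplices (10): ab, ac, ad, ae, bc, bd, be, cd, ce, de
  2-simplices (5): abc, abe, ade, bcd, cde

so the chain groups are C_0 ≅ Z^5, C_1 ≅ Z^10, C_2 ≅ Z^5.

Boundary ∂_1: C_1 → C_0 is given by ∂[p,q] = [q] − [p].
The 5×10 boundary matrix has rank 4 and Smith normal form diag(1,1,1,1).

The boundary map ∂_2: C_2 → C_1 acts by ∂[p,q,r] = [q,r] − [p,r] + [p,q]. For instance
  ∂ade = de − ae + ad,
  ∂cde = de − ce + cd.
As a 10×5 matrix over Z this has rank 5, with invariant factors (1,1,1,1,1).

Reading off H_k = ker ∂_k / im ∂_{k+1}:

  H_0: rank C_0 − rank ∂_1 = 5 − 4 = 1, and the invariant factors of ∂_1 are all 1, so H_0 = Z.
  H_1: rank ker ∂_1 − rank ∂_2 = (10 − 4) − 5 = 1, and the invariant factors of ∂_2 are all 1, so H_1 = Z.
  H_2: rank ker ∂_2 − rank ∂_3 = (5 − 5) − 0 = 0, and there is no ∂_3, so H_2 = 0.

(K is a triangulation of the Möbius band.)

Hence the Betti numbers are b_0 = 1, b_1 = 1, b_2 = 0.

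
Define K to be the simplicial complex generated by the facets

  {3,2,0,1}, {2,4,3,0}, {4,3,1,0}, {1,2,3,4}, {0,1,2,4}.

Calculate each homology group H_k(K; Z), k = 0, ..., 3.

Order the vertices as 0 < 1 < 2 < 3 < 4. Listing each simplex with vertices in this order, K has dimension 3 with simplices:

  0-simplices (5): [0], [1], [2], [3], [4]
  1-simplices (10): [0,1], [0,2], [0,3], [0,4], [1,2], [1,3], [1,4], [2,3], [2,4], [3,4]
  2-simplices (10): [0,1,2], [0,1,3], [0,1,4], [0,2,3], [0,2,4], [0,3,4], [1,2,3], [1,2,4], [1,3,4], [2,3,4]
  3-simplices (5): [0,1,2,3], [0,1,2,4], [0,1,3,4], [0,2,3,4], [1,2,3,4]

giving chain groups C_0 ≅ Z^5, C_1 ≅ Z^10, C_2 ≅ Z^10, C_3 ≅ Z^5.

The boundary map ∂_1: C_1 → C_0 sends each edge [p,q] (with p < q) to q − p.
The 5×10 boundary matrix has rank 4 and Smith normal form diag(1,1,1,1).

∂_2: C_2 → C_1 maps a triangle to the signed sum of its edges. For instance
  ∂[0,2,3] = [2,3] − [0,3] + [0,2],
  ∂[0,2,4] = [2,4] − [0,4] + [0,2].
The resulting 10×10 matrix has rank 6, and its Smith normal form has invariant factors (1,1,1,1,1,1).

Boundary ∂_3: C_3 → C_2 sends each 3-simplex σ to the alternating sum Σ_i (−1)^i (σ with its i-th vertex removed). For instance
  ∂[0,2,3,4] = [2,3,4] − [0,3,4] + [0,2,4] − [0,2,3],
  ∂[1,2,3,4] = [2,3,4] − [1,3,4] + [1,2,4] − [1,2,3].
As a 10×5 matrix over Z this has rank 4, with invariant factors (1,1,1,1).

From H_k ≅ ker(∂_k) / im(∂_{k+1}) we obtain:

  H_0: rank C_0 − rank ∂_1 = 5 − 4 = 1, and the invariant factors of ∂_1 are all 1, so H_0 ≅ Z.
  H_1: rank ker ∂_1 − rank ∂_2 = (10 − 4) − 6 = 0, and the invariant factors of ∂_2 are all 1, so H_1 ≅ 0.
  H_2: rank ker ∂_2 − rank ∂_3 = (10 − 6) − 4 = 0, and the invariant factors of ∂_3 are all 1, so H_2 ≅ 0.
  H_3: rank ker ∂_3 − rank ∂_4 = (5 − 4) − 0 = 1, and there is no ∂_4, so H_3 ≅ Z.

H_0 = Z,  H_1 = 0,  H_2 = 0,  H_3 = Z.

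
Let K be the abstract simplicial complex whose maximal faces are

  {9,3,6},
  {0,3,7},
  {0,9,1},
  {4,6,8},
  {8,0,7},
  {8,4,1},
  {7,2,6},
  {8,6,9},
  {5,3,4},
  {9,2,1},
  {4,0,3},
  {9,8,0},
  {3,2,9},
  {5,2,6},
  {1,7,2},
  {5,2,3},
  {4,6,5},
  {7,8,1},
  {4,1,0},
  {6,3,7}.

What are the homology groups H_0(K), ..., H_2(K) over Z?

H_0 ≅ Z,  H_1 ≅ Z ⊕ Z/2,  H_2 = 0.

Order the vertices as 0 < 1 < 2 < 3 < 4 < 5 < 6 < 7 < 8 < 9. Listing each simplex with vertices in this order, K has dimension 2 with simplices:

  0-simplices (10): [0], [1], [2], [3], [4], [5], [6], [7], [8], [9]
  1-simplices (30): (30 of them)
  2-simplices (20): (20 of them)

so the chain groups are C_0 ≅ Z^10, C_1 ≅ Z^30, C_2 ≅ Z^20.

Boundary ∂_1: C_1 → C_0 sends each edge [p,q] (with p < q) to q − p. For instance
  ∂[0,8] = [8] − [0].
This gives a 10×30 integer matrix of rank 9; reducing to Smith normal form yields diagonal entries (1,1,1,1,1,1,1,1,1).

∂_2: C_2 → C_1 acts by ∂[p,q,r] = [q,r] − [p,r] + [p,q]. For instance
  ∂[1,7,8] = [7,8] − [1,8] + [1,7],
  ∂[1,2,9] = [2,9] − [1,9] + [1,2].
The resulting 30×20 matrix has rank 20, and its Smith normal form has invariant factors (1,1,1,1,1,1,1,1,1,1,1,1,1,1,1,1,1,1,1,2).

Computing H_k = (kernel of ∂_k) / (image of ∂_{k+1}):

  H_0: rank C_0 − rank ∂_1 = 10 − 9 = 1, and the invariant factors of ∂_1 are all 1, so H_0 ≅ Z.
  H_1: rank ker ∂_1 − rank ∂_2 = (30 − 9) − 20 = 1, and ∂_2 has invariant factor 2 > 1, so H_1 ≅ Z ⊕ Z/2.
  H_2: rank ker ∂_2 − rank ∂_3 = (20 − 20) − 0 = 0, and there is no ∂_3, so H_2 ≅ 0.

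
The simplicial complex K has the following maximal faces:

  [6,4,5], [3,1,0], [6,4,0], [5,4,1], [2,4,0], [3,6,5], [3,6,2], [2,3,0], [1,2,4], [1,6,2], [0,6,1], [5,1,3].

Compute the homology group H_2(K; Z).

H_2 = 0.

Fix the vertex order 0 < 1 < 2 < 3 < 4 < 5 < 6 and write every simplex with vertices in increasing order. Then dim K = 2 and the simplices of K are:

  0-simplices (7): [0], [1], [2], [3], [4], [5], [6]
  1-simplices (18): [0,1], [0,2], [0,3], [0,4], [0,6], [1,2], [1,3], [1,4], [1,5], [1,6], [2,3], [2,4], [2,6], [3,5], [3,6], [4,5], [4,6], [5,6]
  2-simplices (12): [0,1,3], [0,1,6], [0,2,3], [0,2,4], [0,4,6], [1,2,4], [1,2,6], [1,3,5], [1,4,5], [2,3,6], [3,5,6], [4,5,6]

giving chain groups C_0 ≅ Z^7, C_1 ≅ Z^18, C_2 ≅ Z^12.

The boundary map ∂_1: C_1 → C_0 maps an edge to its endpoints' difference, ∂[p,q] = q − p.
The 7×18 boundary matrix has rank 6 and Smith normal form diag(1,1,1,1,1,1).

The boundary map ∂_2: C_2 → C_1 maps a triangle to the signed sum of its edges. For instance
  ∂[0,2,4] = [2,4] − [0,4] + [0,2],
  ∂[1,2,6] = [2,6] − [1,6] + [1,2].
The resulting 18×12 matrix has rank 12, and its Smith normal form has invariant factors (1,1,1,1,1,1,1,1,1,1,1,2).

Reading off H_k = ker ∂_k / im ∂_{k+1}:

  H_2: rank ker ∂_2 − rank ∂_3 = (12 − 12) − 0 = 0, and there is no ∂_3, so H_2 ≅ 0.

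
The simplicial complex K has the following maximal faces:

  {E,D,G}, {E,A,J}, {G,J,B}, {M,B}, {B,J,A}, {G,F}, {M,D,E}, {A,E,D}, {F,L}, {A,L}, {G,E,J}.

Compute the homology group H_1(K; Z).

Take the total order A < B < D < E < F < G < J < L < M on the vertex set. Then K (dimension 2) consists of the simplices:

  0-simplices (9): A, B, D, E, F, G, J, L, M
  1-simplices (17): AB, AD, AE, AJ, AL, BG, BJ, BM, DE, DG, DM, EG, EJ, EM, FG, FL, GJ
  2-simplices (7): ABJ, ADE, AEJ, BGJ, DEG, DEM, EGJ

so the chain groups are C_0 ≅ Z^9, C_1 ≅ Z^17, C_2 ≅ Z^7.

The boundary map ∂_1: C_1 → C_0 sends each edge [p,q] (with p < q) to q − p. For instance
  ∂AJ = J − A.
The 9×17 boundary matrix has rank 8 and Smith normal form diag(1,1,1,1,1,1,1,1).

The boundary map ∂_2: C_2 → C_1 sends each 2-simplex [p,q,r] to [q,r] − [p,r] + [p,q]. For instance
  ∂ADE = DE − AE + AD,
  ∂DEG = EG − DG + DE.
The resulting 17×7 matrix has rank 7, and its Smith normal form has invariant factors (1,1,1,1,1,1,1).

From H_k ≅ ker(∂_k) / im(∂_{k+1}) we obtain:

  H_1: rank ker ∂_1 − rank ∂_2 = (17 − 8) − 7 = 2, and the invariant factors of ∂_2 are all 1, so H_1 ≅ Z^2.

H_1 = Z^2.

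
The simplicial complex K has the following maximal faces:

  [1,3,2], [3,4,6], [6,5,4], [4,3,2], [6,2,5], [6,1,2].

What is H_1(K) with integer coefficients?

H_1 = Z.

Take the total order 1 < 2 < 3 < 4 < 5 < 6 on the vertex set. Then K (dimension 2) consists of the simplices:

  0-simplices (6): [1], [2], [3], [4], [5], [6]
  1-simplices (12): [1,2], [1,3], [1,6], [2,3], [2,4], [2,5], [2,6], [3,4], [3,6], [4,5], [4,6], [5,6]
  2-simplices (6): [1,2,3], [1,2,6], [2,3,4], [2,5,6], [3,4,6], [4,5,6]

Hence C_0 ≅ Z^6, C_1 ≅ Z^12, C_2 ≅ Z^6.

The boundary map ∂_1: C_1 → C_0 is given by ∂[p,q] = [q] − [p].
The resulting 6×12 matrix has rank 5, and its Smith normal form has invariant factors (1,1,1,1,1).

The boundary map ∂_2: C_2 → C_1 acts by ∂[p,q,r] = [q,r] − [p,r] + [p,q]. For instance
  ∂[3,4,6] = [4,6] − [3,6] + [3,4],
  ∂[4,5,6] = [5,6] − [4,6] + [4,5].
The resulting 12×6 matrix has rank 6, and its Smith normal form has invariant factors (1,1,1,1,1,1).

Now H_k = ker ∂_k / im ∂_{k+1}, so:

  H_1: rank ker ∂_1 − rank ∂_2 = (12 − 5) − 6 = 1, and the invariant factors of ∂_2 are all 1, so H_1 = Z.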